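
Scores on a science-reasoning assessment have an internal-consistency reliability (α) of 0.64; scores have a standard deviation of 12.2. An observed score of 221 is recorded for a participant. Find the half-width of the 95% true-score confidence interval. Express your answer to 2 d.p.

14.35

SEM = 12.200 * √(1 − 0.640) = 12.200 * √0.360 ≃ 12.200 * 0.600 ≃ 7.320
Half-width = 1.96*7.320 ≃ 14.347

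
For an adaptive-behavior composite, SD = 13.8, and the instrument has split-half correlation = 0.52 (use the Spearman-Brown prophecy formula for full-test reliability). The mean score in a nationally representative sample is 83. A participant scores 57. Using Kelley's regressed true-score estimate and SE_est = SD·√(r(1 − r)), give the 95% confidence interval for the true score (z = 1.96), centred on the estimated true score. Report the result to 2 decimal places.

Spearman-Brown: r = 2(0.52) / (1 + 0.52) = 1.040 / 1.520 ≈ 0.684
T̂ = 0.684(57) + 0.316(83) ≈ 65.211
SE_est = SD * √(r(1 − r)) = 13.800 * √0.216 ≈ 13.800 * 0.465 ≈ 6.415
95% CI: 65.211 ± 12.573 ≈ (52.638, 77.783)

[52.64, 77.78]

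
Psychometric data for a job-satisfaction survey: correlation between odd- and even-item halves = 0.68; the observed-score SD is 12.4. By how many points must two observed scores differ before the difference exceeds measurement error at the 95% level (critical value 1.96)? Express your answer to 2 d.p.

r_full = 2·0.68 / (1 + 0.68) ≃ 0.810
SEM = 12.400 · √(1 − 0.810) = 12.400 · √0.190 ≃ 12.400 · 0.436 ≃ 5.412
Standard error of the difference = 5.412·√2 ≃ 7.653
Smallest detectable difference = 1.96·7.653 ≃ 15.001

15.00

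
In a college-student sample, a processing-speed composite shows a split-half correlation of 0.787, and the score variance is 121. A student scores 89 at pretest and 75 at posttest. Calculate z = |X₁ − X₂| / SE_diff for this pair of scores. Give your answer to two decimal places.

SD = √121 = 11.0000
Full-length reliability (Spearman-Brown) = 2(0.787)/(1+0.787) ≈ 0.8808
SEM = 11.0000 * √(1 − 0.8808) = 11.0000 * √0.1192 ≈ 11.0000 * 0.3452 ≈ 3.7977
SE_diff = SEM * √2 ≈ 3.7977 * 1.4142 ≈ 5.3708
z = 14 / 5.3708 ≈ 2.6067

2.61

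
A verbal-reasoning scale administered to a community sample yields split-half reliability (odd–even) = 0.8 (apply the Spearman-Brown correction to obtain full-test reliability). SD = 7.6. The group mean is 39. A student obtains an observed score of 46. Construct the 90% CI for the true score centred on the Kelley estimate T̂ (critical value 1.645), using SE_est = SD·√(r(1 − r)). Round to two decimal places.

[41.29, 49.15]

r_full = 2·0.8 / (1 + 0.8) ≈ 0.889
T̂ = r·X + (1 − r)·M = 0.889·46 + 0.111·39 ≈ 40.889 + 4.333 ≈ 45.222
SE_est = SD · √(r(1 − r)) = 7.600 · √0.099 ≈ 7.600 · 0.314 ≈ 2.388
90% CI: 45.222 ± 3.929 ≈ (41.293, 49.151)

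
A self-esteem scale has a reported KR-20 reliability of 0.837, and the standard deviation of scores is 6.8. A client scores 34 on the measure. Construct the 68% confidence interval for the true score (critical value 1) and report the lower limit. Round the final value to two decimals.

SEM = 6.8000×√(1 − 0.8370) ≈ 2.7454
Half-width = 1×2.7454 ≈ 2.7454
Lower bound: 34 − 2.7454 = 31.2546

31.25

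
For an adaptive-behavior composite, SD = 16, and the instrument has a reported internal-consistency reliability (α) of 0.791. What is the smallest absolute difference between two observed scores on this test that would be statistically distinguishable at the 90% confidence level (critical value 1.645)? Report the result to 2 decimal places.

17.02

The standard error of measurement is 16.000*√(1 − 0.791) ≈ 16.000*0.457 ≈ 7.315.
SE_diff = √2 * SEM ≈ 10.344
Smallest detectable difference = 1.645*10.344 ≈ 17.017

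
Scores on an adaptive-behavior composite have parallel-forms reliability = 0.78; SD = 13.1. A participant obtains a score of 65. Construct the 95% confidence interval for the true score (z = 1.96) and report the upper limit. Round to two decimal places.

77.04

SEM = 13.100×√(1 − 0.780) ≃ 6.144
Margin = 1.96 × 6.144 ≃ 12.043
Upper limit = 65 + 12.043 ≃ 77.043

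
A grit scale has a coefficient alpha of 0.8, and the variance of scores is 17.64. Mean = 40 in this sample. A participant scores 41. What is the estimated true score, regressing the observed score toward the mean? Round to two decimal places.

T̂ = r·X + (1 − r)·M = 0.8000*41 + 0.2000*40 = 32.8000 + 8.0000 ≈ 40.8000

40.80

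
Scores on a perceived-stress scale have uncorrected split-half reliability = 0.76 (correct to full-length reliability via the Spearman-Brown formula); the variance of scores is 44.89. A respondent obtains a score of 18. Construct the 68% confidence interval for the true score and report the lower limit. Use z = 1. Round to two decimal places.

15.53

SD = √44.89 = 6.7000
r_full = 2·0.76 / (1 + 0.76) ≈ 0.8636
The standard error of measurement is 6.7000·√(1 − 0.8636) ≈ 6.7000·0.3693 ≈ 2.4741.
Half-width = 1·2.4741 ≈ 2.4741
Lower limit = 18 − 2.4741 ≈ 15.5259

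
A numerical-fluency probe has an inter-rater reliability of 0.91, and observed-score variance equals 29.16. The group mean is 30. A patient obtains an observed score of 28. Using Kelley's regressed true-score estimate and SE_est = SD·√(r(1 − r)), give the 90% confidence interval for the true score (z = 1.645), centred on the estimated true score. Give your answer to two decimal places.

[25.64, 30.72]

SD = √29.16 = 5.400
Estimated true score = 0.910×28 + (1 − 0.910)×30 ≈ 28.180
SE_est = SD × √(r(1 − r)) = 5.400 × √0.082 ≈ 5.400 × 0.286 ≈ 1.545
CI = 28.180 ± 1.645 × 1.545 → [25.638, 30.722]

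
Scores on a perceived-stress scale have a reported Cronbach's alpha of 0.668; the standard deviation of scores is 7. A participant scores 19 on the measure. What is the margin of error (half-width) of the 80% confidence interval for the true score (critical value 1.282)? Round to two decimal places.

5.17

SEM = 7.000 · √(1 − 0.668) = 7.000 · √0.332 ≈ 7.000 · 0.576 ≈ 4.033
Half-width = 1.282·4.033 ≈ 5.171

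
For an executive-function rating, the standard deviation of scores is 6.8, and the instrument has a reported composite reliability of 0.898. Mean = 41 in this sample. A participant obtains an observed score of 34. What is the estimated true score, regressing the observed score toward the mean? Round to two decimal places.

34.71

Estimated true score = 0.8980·34 + (1 − 0.8980)·41 ≃ 34.7140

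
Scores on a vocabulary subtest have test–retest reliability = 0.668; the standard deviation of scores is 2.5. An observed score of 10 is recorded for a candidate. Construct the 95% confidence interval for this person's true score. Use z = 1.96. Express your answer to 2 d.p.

SEM = 2.50000*√(1 − 0.66800) ≈ 1.44049
Margin = 1.96 * 1.44049 ≈ 2.82335
Interval: (7.17665, 12.82335)

[7.18, 12.82]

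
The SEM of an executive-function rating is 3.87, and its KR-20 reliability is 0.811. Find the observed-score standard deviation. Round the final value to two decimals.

σ = SEM·(1 − r)^(−1/2) ≈ 3.87·2.300 ≈ 8.902

8.90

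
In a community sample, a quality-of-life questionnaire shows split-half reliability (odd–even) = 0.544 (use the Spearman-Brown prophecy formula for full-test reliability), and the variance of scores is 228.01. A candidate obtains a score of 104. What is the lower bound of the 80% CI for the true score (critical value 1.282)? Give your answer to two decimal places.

93.48

SD = √228.01 ≈ 15.1000
Spearman-Brown: r = 2(0.544) / (1 + 0.544) = 1.0880 / 1.5440 ≈ 0.7047
SEM = 15.1000*√(1 − 0.7047) ≈ 8.2061
Half-width = 1.282*8.2061 ≈ 10.5202
Lower bound: 104 − 10.5202 = 93.4798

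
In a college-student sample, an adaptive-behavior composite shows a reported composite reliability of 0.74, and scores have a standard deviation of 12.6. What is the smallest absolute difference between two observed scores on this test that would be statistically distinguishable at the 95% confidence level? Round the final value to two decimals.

SEM = 12.600 × √(1 − 0.740) = 12.600 × √0.260 ≈ 12.600 × 0.510 ≈ 6.425
SE_diff = SEM × √2 ≈ 6.425 × 1.414 ≈ 9.086
Minimum reliable difference = 1.96 × SE_diff ≈ 1.96 × 9.086 ≈ 17.809

17.81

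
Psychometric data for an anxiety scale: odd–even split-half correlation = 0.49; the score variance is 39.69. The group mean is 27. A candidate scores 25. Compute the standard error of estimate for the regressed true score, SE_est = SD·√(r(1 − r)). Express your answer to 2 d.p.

SD = √39.69 ≃ 6.300
r_full = 2·0.49 / (1 + 0.49) ≃ 0.658
SE_est = SD · √(r(1 − r)) = 6.300 · √0.225 ≃ 6.300 · 0.474 ≃ 2.989

2.99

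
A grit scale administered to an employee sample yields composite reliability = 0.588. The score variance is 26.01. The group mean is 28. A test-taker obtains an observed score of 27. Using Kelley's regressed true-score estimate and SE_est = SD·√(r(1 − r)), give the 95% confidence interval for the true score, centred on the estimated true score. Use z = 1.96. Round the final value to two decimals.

[22.49, 32.33]

σ = 26.01^(1/2) = 5.10000
T̂ = 0.58800(27) + 0.41200(28) ≈ 27.41200
SE_est = 5.10000·√(0.58800·0.41200) ≈ 2.51019
CI = 27.41200 ± 1.96 · 2.51019 → [22.49202, 32.33198]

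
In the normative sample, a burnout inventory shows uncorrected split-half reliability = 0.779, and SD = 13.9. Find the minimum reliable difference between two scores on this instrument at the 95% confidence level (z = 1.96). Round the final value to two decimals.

13.58

Full-length reliability (Spearman-Brown) = 2(0.779)/(1+0.779) ≈ 0.8758
The standard error of measurement is 13.9000*√(1 − 0.8758) ≈ 13.9000*0.3525 ≈ 4.8992.
Standard error of the difference = 4.8992·√2 ≈ 6.9285
Minimum reliable difference = 1.96 * SE_diff ≈ 1.96 * 6.9285 ≈ 13.5798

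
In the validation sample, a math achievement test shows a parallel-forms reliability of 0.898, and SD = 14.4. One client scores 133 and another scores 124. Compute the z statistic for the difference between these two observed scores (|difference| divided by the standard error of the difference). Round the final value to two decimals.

The standard error of measurement is 14.40000·√(1 − 0.89800) ≃ 14.40000·0.31937 ≃ 4.59899.
SE_diff = SEM · √2 ≃ 4.59899 · 1.41421 ≃ 6.50396
z = |133 − 124| / 6.50396 = 9 / 6.50396 ≃ 1.38377

1.38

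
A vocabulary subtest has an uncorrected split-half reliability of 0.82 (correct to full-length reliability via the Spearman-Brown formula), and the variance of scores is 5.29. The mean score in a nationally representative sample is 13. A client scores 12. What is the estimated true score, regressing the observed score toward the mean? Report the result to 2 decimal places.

Spearman-Brown: r = 2(0.82) / (1 + 0.82) = 1.6400 / 1.8200 ≈ 0.9011
Estimated true score = 0.9011×12 + (1 − 0.9011)×13 ≈ 12.0989

12.10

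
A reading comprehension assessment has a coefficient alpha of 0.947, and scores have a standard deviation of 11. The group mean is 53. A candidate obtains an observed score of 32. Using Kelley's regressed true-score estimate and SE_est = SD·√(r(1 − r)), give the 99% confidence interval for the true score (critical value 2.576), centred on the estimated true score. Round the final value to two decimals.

T̂ = r·X + (1 − r)·M = 0.9470*32 + 0.0530*53 = 30.3040 + 2.8090 ≈ 33.1130
SE_est = 11.0000*√(0.9470*0.0530) ≈ 2.4644
CI = 33.1130 ± 2.576 * 2.4644 → [26.7648, 39.4612]

[26.76, 39.46]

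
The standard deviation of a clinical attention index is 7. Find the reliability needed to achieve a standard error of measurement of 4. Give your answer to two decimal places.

Required reliability = 1 − (SEM/SD)² = 1 − 0.32653 ≈ 0.67347

0.67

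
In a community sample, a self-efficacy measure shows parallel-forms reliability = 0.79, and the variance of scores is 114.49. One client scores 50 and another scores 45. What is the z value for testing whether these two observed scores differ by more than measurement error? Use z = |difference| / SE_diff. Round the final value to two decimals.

0.72

SD = √114.49 ≈ 10.700
SEM = 10.700*√(1 − 0.790) ≈ 4.903
SE_diff = √2 * SEM ≈ 6.934
z = |50 − 45| / 6.934 = 5 / 6.934 ≈ 0.721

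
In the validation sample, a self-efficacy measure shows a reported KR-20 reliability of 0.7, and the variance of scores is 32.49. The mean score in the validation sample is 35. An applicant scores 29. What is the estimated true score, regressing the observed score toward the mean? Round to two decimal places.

30.80

Estimated true score = 0.700*29 + (1 − 0.700)*35 ≈ 30.800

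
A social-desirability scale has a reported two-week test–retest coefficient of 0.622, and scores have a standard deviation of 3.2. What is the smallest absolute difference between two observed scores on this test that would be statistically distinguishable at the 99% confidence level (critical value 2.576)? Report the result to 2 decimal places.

The standard error of measurement is 3.200·√(1 − 0.622) ≈ 3.200·0.615 ≈ 1.967.
Standard error of the difference = 1.967·√2 ≈ 2.782
Minimum reliable difference = 2.576 · SE_diff ≈ 2.576 · 2.782 ≈ 7.167

7.17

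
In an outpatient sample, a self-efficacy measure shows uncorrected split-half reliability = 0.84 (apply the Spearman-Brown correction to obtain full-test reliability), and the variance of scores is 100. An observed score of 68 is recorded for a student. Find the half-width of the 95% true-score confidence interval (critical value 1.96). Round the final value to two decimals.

5.78

SD = √100 = 10.000
Spearman-Brown: r = 2(0.84) / (1 + 0.84) = 1.680 / 1.840 ≃ 0.913
SEM = 10.000·√(1 − 0.913) ≃ 2.949
Margin = 1.96 · 2.949 ≃ 5.780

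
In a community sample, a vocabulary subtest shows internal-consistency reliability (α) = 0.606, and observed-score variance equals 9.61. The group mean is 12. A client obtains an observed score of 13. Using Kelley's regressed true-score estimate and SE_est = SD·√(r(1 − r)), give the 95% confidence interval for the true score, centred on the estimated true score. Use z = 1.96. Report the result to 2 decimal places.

σ = 9.61^(1/2) = 3.1000
T̂ = r·X + (1 − r)·M = 0.6060*13 + 0.3940*12 = 7.8780 + 4.7280 ≈ 12.6060
SE_est = 3.1000·√[r(1 − r)] ≈ 1.5148
95% CI: 12.6060 ± 2.9689 ≈ (9.6371, 15.5749)

[9.64, 15.57]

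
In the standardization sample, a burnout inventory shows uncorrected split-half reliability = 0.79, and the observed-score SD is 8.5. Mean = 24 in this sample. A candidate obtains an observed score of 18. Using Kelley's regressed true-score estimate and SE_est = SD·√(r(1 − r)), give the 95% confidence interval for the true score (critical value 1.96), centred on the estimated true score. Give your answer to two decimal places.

r_full = 2·0.79 / (1 + 0.79) ≃ 0.8827
Estimated true score = 0.8827*18 + (1 − 0.8827)*24 ≃ 18.7039
SE_est = SD * √(r(1 − r)) = 8.5000 * √0.1036 ≃ 8.5000 * 0.3218 ≃ 2.7353
CI = 18.7039 ± 1.96 * 2.7353 → [13.3427, 24.0651]

[13.34, 24.07]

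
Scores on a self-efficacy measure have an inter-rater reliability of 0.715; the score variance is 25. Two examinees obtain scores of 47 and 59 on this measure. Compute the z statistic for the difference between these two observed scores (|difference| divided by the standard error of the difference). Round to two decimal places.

3.18

σ = 25^(1/2) = 5.0000
The standard error of measurement is 5.0000·√(1 − 0.7150) ≈ 5.0000·0.5339 ≈ 2.6693.
SE_diff = SEM · √2 ≈ 2.6693 · 1.4142 ≈ 3.7749
z = 12 / 3.7749 ≈ 3.1789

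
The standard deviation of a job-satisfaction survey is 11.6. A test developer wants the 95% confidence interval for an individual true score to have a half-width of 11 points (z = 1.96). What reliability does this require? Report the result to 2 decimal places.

SEM needed = half-width / z = 11/1.96 ≈ 5.6122
Required reliability = 1 − (SEM/SD)² = 1 − 0.2341 ≈ 0.7659

0.77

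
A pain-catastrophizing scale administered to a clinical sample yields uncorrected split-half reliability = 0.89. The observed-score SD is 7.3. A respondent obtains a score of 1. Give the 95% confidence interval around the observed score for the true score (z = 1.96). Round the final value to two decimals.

[-2.45, 4.45]

r_full = 2·0.89 / (1 + 0.89) ≈ 0.94180
SEM = 7.30000*√(1 − 0.94180) ≈ 1.76112
Margin = 1.96 * 1.76112 ≈ 3.45179
Interval: (-2.45179, 4.45179)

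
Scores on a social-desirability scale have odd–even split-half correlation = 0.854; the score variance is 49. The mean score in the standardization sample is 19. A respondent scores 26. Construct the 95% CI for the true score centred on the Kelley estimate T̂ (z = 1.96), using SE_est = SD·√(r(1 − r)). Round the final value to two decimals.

SD = √49 = 7.0000
r_full = 2·0.854 / (1 + 0.854) ≈ 0.9213
Estimated true score = 0.9213*26 + (1 − 0.9213)*19 ≈ 25.4488
SE_est = SD * √(r(1 − r)) = 7.0000 * √0.0725 ≈ 7.0000 * 0.2693 ≈ 1.8854
CI = 25.4488 ± 1.96 * 1.8854 → [21.7533, 29.1442]

[21.75, 29.14]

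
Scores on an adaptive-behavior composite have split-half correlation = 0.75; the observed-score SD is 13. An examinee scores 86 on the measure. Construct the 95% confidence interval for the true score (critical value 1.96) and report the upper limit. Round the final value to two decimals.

95.63

Spearman-Brown: r = 2(0.75) / (1 + 0.75) = 1.500 / 1.750 ≈ 0.857
SEM = 13.000·√(1 − 0.857) ≈ 4.914
1.96 · SEM ≈ 9.631
Upper limit = 86 + 9.631 ≈ 95.631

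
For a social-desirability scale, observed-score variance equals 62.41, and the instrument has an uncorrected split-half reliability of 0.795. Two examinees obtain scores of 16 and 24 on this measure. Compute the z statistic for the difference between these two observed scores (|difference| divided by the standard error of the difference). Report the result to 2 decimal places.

2.12

σ = 62.41^(1/2) = 7.900
r_full = 2·0.795 / (1 + 0.795) ≈ 0.886
The standard error of measurement is 7.900*√(1 − 0.886) ≈ 7.900*0.338 ≈ 2.670.
SE_diff = √2 * SEM ≈ 3.776
z = 8 / 3.776 ≈ 2.119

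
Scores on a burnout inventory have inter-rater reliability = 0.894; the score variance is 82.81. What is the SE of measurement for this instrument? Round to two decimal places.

2.96

SD = √82.81 ≈ 9.100
SEM = 9.100·√(1 − 0.894) ≈ 2.963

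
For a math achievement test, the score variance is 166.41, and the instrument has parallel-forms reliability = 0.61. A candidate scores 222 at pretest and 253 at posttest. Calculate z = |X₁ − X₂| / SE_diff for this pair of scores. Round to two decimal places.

σ = 166.41^(1/2) = 12.9000
SEM = 12.9000 × √(1 − 0.6100) = 12.9000 × √0.3900 ≈ 12.9000 × 0.6245 ≈ 8.0560
Standard error of the difference = 8.0560·√2 ≈ 11.3930
z = |222 − 253| / 11.3930 = 31 / 11.3930 ≈ 2.7210

2.72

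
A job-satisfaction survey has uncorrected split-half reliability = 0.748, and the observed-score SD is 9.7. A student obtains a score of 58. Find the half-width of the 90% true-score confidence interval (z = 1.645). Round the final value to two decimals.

6.06

r_full = 2·0.748 / (1 + 0.748) ≈ 0.8558
SEM = 9.7000 · √(1 − 0.8558) = 9.7000 · √0.1442 ≈ 9.7000 · 0.3797 ≈ 3.6830
Half-width = 1.645·3.6830 ≈ 6.0585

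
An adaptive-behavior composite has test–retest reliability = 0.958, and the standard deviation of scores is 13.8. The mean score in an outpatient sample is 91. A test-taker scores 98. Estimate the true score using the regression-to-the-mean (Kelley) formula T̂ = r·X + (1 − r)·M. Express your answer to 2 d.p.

97.71

Estimated true score = 0.9580×98 + (1 − 0.9580)×91 ≈ 97.7060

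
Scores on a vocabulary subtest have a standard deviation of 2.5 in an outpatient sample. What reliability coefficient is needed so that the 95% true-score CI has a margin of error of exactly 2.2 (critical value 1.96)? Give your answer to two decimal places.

Required SEM = 2.2 / 1.96 ≈ 1.122
r = 1 − (SEM / SD)² = 1 − (1.122 / 2.5)² ≈ 1 − 0.202 ≈ 0.798

0.80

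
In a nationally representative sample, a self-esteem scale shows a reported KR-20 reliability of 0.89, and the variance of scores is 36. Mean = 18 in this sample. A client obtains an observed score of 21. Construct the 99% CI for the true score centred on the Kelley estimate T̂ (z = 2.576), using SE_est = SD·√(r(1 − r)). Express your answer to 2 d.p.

[15.83, 25.51]

SD = √36 = 6.00000
T̂ = 0.89000(21) + 0.11000(18) ≈ 20.67000
SE_est = SD * √(r(1 − r)) = 6.00000 * √0.09790 ≈ 6.00000 * 0.31289 ≈ 1.87734
CI = 20.67000 ± 2.576 * 1.87734 → [15.83398, 25.50602]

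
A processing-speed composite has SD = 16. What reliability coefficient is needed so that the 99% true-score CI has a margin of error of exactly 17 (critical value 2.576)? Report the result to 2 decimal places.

Required SEM = 17 / 2.576 ≈ 6.5994
r = 1 − (SEM / SD)² = 1 − (6.5994 / 16)² ≈ 1 − 0.1701 ≈ 0.8299

0.83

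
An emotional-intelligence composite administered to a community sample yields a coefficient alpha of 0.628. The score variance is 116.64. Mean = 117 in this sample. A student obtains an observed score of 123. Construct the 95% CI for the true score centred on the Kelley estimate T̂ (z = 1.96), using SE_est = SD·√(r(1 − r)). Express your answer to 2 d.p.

SD = √116.64 ≈ 10.8000
T̂ = 0.6280(123) + 0.3720(117) ≈ 120.7680
SE_est = SD × √(r(1 − r)) = 10.8000 × √0.2336 ≈ 10.8000 × 0.4833 ≈ 5.2201
95% CI: 120.7680 ± 10.2313 ≈ (110.5367, 130.9993)

[110.54, 131.00]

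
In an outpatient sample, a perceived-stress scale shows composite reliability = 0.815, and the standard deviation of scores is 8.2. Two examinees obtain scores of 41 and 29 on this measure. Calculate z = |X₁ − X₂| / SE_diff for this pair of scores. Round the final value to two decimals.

2.41

SEM = 8.2000*√(1 − 0.8150) ≈ 3.5270
Standard error of the difference = 3.5270·√2 ≈ 4.9879
z = 12 / 4.9879 ≈ 2.4058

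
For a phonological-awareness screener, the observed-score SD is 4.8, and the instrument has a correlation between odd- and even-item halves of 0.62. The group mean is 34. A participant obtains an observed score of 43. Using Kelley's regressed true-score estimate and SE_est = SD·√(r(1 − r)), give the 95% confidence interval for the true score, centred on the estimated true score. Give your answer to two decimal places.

[36.90, 44.88]

Spearman-Brown: r = 2(0.62) / (1 + 0.62) = 1.24000 / 1.62000 ≃ 0.76543
T̂ = r·X + (1 − r)·M = 0.76543*43 + 0.23457*34 ≃ 32.91358 + 7.97531 ≃ 40.88889
SE_est = SD * √(r(1 − r)) = 4.80000 * √0.17955 ≃ 4.80000 * 0.42373 ≃ 2.03390
95% CI: 40.88889 ± 3.98644 ≃ (36.90245, 44.87533)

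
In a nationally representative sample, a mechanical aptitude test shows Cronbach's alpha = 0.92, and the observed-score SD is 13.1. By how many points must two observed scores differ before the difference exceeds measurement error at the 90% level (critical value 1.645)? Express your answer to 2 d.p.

8.62

SEM = 13.1000 × √(1 − 0.9200) = 13.1000 × √0.0800 ≈ 13.1000 × 0.2828 ≈ 3.7052
SE_diff = SEM × √2 ≈ 3.7052 × 1.4142 ≈ 5.2400
Minimum reliable difference = 1.645 × SE_diff ≈ 1.645 × 5.2400 ≈ 8.6198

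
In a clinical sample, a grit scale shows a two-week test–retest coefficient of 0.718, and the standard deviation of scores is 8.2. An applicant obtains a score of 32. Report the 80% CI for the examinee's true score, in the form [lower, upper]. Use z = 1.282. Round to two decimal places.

[26.42, 37.58]

SEM = 8.2000 · √(1 − 0.7180) = 8.2000 · √0.2820 ≈ 8.2000 · 0.5310 ≈ 4.3545
Margin = 1.282 · 4.3545 ≈ 5.5825
Interval: (26.4175, 37.5825)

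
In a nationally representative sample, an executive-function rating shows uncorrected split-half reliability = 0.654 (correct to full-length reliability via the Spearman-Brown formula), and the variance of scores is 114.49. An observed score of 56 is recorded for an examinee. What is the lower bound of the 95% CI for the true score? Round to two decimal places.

46.41

SD = √114.49 = 10.7000
r_full = 2·0.654 / (1 + 0.654) ≈ 0.7908
SEM = 10.7000×√(1 − 0.7908) ≈ 4.8939
Margin = 1.96 × 4.8939 ≈ 9.5920
Lower bound: 56 − 9.5920 = 46.4080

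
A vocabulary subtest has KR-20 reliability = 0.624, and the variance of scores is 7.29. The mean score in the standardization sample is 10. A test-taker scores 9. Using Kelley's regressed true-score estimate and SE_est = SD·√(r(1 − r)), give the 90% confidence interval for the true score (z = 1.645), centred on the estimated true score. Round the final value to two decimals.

[7.22, 11.53]

SD = √7.29 ≃ 2.7000
T̂ = r·X + (1 − r)·M = 0.6240·9 + 0.3760·10 = 5.6160 + 3.7600 ≃ 9.3760
SE_est = SD · √(r(1 − r)) = 2.7000 · √0.2346 ≃ 2.7000 · 0.4844 ≃ 1.3078
CI = 9.3760 ± 1.645 · 1.3078 → [7.2246, 11.5274]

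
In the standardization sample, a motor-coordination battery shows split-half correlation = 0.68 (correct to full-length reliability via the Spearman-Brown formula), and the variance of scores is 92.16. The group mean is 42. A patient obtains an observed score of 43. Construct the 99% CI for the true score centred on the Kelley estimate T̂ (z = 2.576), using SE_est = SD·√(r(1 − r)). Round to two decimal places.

[33.10, 52.52]

SD = √92.16 = 9.6000
Full-length reliability (Spearman-Brown) = 2(0.68)/(1+0.68) ≈ 0.8095
T̂ = r·X + (1 − r)·M = 0.8095*43 + 0.1905*42 ≈ 34.8095 + 8.0000 ≈ 42.8095
SE_est = 9.6000·√[r(1 − r)] ≈ 3.7697
CI = 42.8095 ± 2.576 * 3.7697 → [33.0988, 52.5203]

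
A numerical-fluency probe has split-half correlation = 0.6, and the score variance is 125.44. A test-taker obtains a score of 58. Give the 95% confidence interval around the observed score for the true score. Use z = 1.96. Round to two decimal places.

[47.02, 68.98]

SD = √125.44 = 11.20000
Spearman-Brown: r = 2(0.6) / (1 + 0.6) = 1.20000 / 1.60000 ≈ 0.75000
SEM = 11.20000 · √(1 − 0.75000) = 11.20000 · √0.25000 ≈ 11.20000 · 0.50000 ≈ 5.60000
1.96 · SEM ≈ 10.97600
95% CI: 58 ± 10.97600 = [47.02400, 68.97600]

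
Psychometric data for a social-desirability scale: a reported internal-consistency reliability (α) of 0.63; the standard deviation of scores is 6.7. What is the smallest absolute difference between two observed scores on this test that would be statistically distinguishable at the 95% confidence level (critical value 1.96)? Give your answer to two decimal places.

SEM = 6.7000*√(1 − 0.6300) ≈ 4.0755
SE_diff = √2 * SEM ≈ 5.7636
Minimum reliable difference = 1.96 * SE_diff ≈ 1.96 * 5.7636 ≈ 11.2966

11.30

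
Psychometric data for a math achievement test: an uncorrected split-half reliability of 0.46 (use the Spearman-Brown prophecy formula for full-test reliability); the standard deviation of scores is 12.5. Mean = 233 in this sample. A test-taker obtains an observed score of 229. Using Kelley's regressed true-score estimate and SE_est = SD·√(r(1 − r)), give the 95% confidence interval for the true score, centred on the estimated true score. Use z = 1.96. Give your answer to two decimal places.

r_full = 2·0.46 / (1 + 0.46) ≃ 0.630
T̂ = 0.630(229) + 0.370(233) ≃ 230.479
SE_est = 12.500·√[r(1 − r)] ≃ 6.035
95% CI: 230.479 ± 11.828 ≃ (218.652, 242.307)

[218.65, 242.31]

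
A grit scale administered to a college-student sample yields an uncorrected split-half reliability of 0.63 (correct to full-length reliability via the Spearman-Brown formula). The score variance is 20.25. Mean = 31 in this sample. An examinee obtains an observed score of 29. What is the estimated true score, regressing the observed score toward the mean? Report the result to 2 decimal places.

29.45

r_full = 2·0.63 / (1 + 0.63) ≈ 0.773
Estimated true score = 0.773·29 + (1 − 0.773)·31 ≈ 29.454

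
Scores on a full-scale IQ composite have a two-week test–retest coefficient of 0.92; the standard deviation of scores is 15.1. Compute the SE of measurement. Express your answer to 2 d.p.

4.27

SEM = 15.100·√(1 − 0.920) ≈ 4.271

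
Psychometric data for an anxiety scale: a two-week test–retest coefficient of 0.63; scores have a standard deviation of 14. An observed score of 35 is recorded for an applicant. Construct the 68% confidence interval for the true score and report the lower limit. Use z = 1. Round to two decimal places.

26.48

The standard error of measurement is 14.0000×√(1 − 0.6300) ≈ 14.0000×0.6083 ≈ 8.5159.
Half-width = 1×8.5159 ≈ 8.5159
Lower bound: 35 − 8.5159 = 26.4841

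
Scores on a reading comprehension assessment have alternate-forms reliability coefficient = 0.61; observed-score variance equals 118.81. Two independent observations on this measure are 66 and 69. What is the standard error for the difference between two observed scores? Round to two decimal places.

SD = √118.81 ≃ 10.900
SEM = 10.900×√(1 − 0.610) ≃ 6.807
SE_diff = SEM × √2 ≃ 6.807 × 1.414 ≃ 9.627

9.63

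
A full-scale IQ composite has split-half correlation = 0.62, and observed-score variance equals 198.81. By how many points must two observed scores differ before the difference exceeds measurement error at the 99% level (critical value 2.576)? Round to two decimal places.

SD = √198.81 ≈ 14.100
r_full = 2·0.62 / (1 + 0.62) ≈ 0.765
SEM = 14.100*√(1 − 0.765) ≈ 6.829
SE_diff = √2 * SEM ≈ 9.658
Smallest detectable difference = 2.576*9.658 ≈ 24.878

24.88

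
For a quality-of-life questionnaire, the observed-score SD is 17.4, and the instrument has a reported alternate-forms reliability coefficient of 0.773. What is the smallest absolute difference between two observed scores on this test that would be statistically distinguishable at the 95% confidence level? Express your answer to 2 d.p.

22.98

SEM = 17.4000 · √(1 − 0.7730) = 17.4000 · √0.2270 ≈ 17.4000 · 0.4764 ≈ 8.2901
SE_diff = √2 · SEM ≈ 11.7240
Smallest detectable difference = 1.96·11.7240 ≈ 22.9791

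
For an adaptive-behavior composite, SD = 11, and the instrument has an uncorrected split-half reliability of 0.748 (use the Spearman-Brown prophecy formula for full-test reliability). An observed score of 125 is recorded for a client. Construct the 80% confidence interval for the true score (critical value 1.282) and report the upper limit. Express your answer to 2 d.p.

130.35

r_full = 2·0.748 / (1 + 0.748) ≈ 0.8558
SEM = 11.0000*√(1 − 0.8558) ≈ 4.1766
Margin = 1.282 * 4.1766 ≈ 5.3544
Upper bound: 125 + 5.3544 = 130.3544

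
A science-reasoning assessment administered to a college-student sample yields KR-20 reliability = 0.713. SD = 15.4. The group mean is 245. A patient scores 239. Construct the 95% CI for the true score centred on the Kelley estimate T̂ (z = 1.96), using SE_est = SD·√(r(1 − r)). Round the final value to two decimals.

[227.07, 254.38]

T̂ = 0.713(239) + 0.287(245) ≈ 240.722
SE_est = 15.400·√(0.713·0.287) ≈ 6.966
95% CI: 240.722 ± 13.654 ≈ (227.068, 254.376)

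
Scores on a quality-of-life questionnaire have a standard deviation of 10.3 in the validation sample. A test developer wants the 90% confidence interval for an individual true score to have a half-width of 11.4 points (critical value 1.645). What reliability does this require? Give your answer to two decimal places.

SEM needed = half-width / z = 11.4/1.645 ≈ 6.93009
r = 1 − (SEM / SD)² = 1 − (6.93009 / 10.3)² ≈ 1 − 0.45269 ≈ 0.54731

0.55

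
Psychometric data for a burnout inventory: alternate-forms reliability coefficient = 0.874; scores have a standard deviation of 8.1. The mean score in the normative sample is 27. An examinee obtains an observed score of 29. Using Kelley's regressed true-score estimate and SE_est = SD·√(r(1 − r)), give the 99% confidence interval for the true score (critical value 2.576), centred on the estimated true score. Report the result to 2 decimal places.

T̂ = 0.874(29) + 0.126(27) ≈ 28.748
SE_est = SD × √(r(1 − r)) = 8.100 × √0.110 ≈ 8.100 × 0.332 ≈ 2.688
CI = 28.748 ± 2.576 × 2.688 → [21.824, 35.672]

[21.82, 35.67]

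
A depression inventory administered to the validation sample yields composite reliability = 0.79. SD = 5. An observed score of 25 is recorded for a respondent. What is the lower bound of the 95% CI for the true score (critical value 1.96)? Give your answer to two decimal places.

SEM = 5.00000 × √(1 − 0.79000) = 5.00000 × √0.21000 ≈ 5.00000 × 0.45826 ≈ 2.29129
Half-width = 1.96×2.29129 ≈ 4.49092
Lower bound: 25 − 4.49092 = 20.50908

20.51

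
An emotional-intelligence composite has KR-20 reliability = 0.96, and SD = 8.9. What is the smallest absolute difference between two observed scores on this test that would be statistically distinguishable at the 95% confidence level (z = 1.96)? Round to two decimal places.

4.93

SEM = 8.900×√(1 − 0.960) ≈ 1.780
Standard error of the difference = 1.780·√2 ≈ 2.517
Minimum reliable difference = 1.96 × SE_diff ≈ 1.96 × 2.517 ≈ 4.934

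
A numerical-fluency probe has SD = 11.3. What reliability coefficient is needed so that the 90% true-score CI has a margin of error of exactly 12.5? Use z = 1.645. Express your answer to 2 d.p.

0.55

Required SEM = 12.5 / 1.645 ≈ 7.599
Required reliability = 1 − (SEM/SD)² = 1 − 0.452 ≈ 0.548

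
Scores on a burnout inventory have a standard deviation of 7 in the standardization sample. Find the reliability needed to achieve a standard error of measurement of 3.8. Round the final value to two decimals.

0.71

r = 1 − (3.80000/7)² ≈ 1 − 0.29469 ≈ 0.70531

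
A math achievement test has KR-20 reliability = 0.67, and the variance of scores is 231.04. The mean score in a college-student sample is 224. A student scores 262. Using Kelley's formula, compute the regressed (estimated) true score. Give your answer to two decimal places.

T̂ = r·X + (1 − r)·M = 0.6700*262 + 0.3300*224 = 175.5400 + 73.9200 ≈ 249.4600

249.46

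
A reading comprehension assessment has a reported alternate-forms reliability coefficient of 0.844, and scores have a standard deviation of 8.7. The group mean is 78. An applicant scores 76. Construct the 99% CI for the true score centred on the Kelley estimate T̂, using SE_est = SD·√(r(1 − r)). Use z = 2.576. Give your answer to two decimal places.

Estimated true score = 0.8440*76 + (1 − 0.8440)*78 ≈ 76.3120
SE_est = SD * √(r(1 − r)) = 8.7000 * √0.1317 ≈ 8.7000 * 0.3629 ≈ 3.1568
99% CI: 76.3120 ± 8.1320 ≈ (68.1800, 84.4440)

[68.18, 84.44]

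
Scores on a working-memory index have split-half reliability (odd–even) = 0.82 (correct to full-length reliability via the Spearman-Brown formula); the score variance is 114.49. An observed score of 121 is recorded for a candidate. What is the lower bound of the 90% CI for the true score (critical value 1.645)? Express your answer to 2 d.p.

SD = √114.49 = 10.70000
r_full = 2·0.82 / (1 + 0.82) ≈ 0.90110
SEM = 10.70000 × √(1 − 0.90110) = 10.70000 × √0.09890 ≈ 10.70000 × 0.31449 ≈ 3.36499
1.645 × SEM ≈ 5.53542
Lower bound: 121 − 5.53542 = 115.46458

115.46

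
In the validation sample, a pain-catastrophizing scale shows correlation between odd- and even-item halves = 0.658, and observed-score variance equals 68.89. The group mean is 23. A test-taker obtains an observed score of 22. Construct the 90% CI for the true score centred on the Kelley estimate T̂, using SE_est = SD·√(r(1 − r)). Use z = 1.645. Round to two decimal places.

SD = √68.89 = 8.3000
Full-length reliability (Spearman-Brown) = 2(0.658)/(1+0.658) ≈ 0.7937
T̂ = r·X + (1 − r)·M = 0.7937×22 + 0.2063×23 ≈ 17.4620 + 4.7443 ≈ 22.2063
SE_est = SD × √(r(1 − r)) = 8.3000 × √0.1637 ≈ 8.3000 × 0.4046 ≈ 3.3584
90% CI: 22.2063 ± 5.5246 ≈ (16.6817, 27.7309)

[16.68, 27.73]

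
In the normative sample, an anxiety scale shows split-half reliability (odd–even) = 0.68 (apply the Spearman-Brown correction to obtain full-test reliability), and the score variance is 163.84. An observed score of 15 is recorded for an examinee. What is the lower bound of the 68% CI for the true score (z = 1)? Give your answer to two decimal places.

9.41

SD = √163.84 ≈ 12.800
Full-length reliability (Spearman-Brown) = 2(0.68)/(1+0.68) ≈ 0.810
SEM = 12.800 × √(1 − 0.810) = 12.800 × √0.190 ≈ 12.800 × 0.436 ≈ 5.586
1 × SEM ≈ 5.586
Lower limit = 15 − 5.586 ≈ 9.414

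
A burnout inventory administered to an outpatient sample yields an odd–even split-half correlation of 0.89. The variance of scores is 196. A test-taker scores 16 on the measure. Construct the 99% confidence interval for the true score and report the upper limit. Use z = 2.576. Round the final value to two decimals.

24.70

σ = 196^(1/2) = 14.000
Spearman-Brown: r = 2(0.89) / (1 + 0.89) = 1.780 / 1.890 ≈ 0.942
SEM = 14.000·√(1 − 0.942) ≈ 3.377
2.576 · SEM ≈ 8.700
Upper limit = 16 + 8.700 ≈ 24.700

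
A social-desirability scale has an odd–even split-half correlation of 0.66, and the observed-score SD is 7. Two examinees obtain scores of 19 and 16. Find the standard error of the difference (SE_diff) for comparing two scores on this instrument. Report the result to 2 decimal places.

Full-length reliability (Spearman-Brown) = 2(0.66)/(1+0.66) ≈ 0.795
The standard error of measurement is 7.000·√(1 − 0.795) ≈ 7.000·0.453 ≈ 3.168.
Standard error of the difference = 3.168·√2 ≈ 4.480

4.48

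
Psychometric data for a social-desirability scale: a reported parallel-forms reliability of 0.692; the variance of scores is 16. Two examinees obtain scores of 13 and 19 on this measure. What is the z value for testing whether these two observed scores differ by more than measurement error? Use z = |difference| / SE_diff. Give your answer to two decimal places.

1.91

SD = √16 ≃ 4.000
SEM = 4.000 × √(1 − 0.692) = 4.000 × √0.308 ≃ 4.000 × 0.555 ≃ 2.220
SE_diff = SEM × √2 ≃ 2.220 × 1.414 ≃ 3.139
z = |13 − 19| / 3.139 = 6 / 3.139 ≃ 1.911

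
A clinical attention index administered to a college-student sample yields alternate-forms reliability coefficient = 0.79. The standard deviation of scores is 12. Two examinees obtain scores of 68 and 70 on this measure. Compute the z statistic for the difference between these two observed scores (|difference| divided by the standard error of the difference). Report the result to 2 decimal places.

SEM = 12.00000 × √(1 − 0.79000) = 12.00000 × √0.21000 ≈ 12.00000 × 0.45826 ≈ 5.49909
Standard error of the difference = 5.49909·√2 ≈ 7.77689
z = 2 / 7.77689 ≈ 0.25717

0.26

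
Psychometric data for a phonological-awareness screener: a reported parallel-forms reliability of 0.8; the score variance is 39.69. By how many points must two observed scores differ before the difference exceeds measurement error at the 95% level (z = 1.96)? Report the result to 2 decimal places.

7.81

σ = 39.69^(1/2) = 6.30000
SEM = 6.30000 * √(1 − 0.80000) = 6.30000 * √0.20000 ≈ 6.30000 * 0.44721 ≈ 2.81745
SE_diff = √2 * SEM ≈ 3.98447
Minimum reliable difference = 1.96 * SE_diff ≈ 1.96 * 3.98447 ≈ 7.80956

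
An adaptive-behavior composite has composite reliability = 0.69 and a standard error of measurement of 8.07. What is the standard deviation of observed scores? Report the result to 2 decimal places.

SD = 8.07 / √(1 − 0.69) ≈ 14.49415

14.49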